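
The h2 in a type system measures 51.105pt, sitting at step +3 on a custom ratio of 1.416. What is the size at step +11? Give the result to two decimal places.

51.105 × 1.416⁸ = 51.105 × 16.16241 ≈ 825.980

825.98pt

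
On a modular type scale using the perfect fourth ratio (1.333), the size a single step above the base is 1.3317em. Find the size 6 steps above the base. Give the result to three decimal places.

1.3317 × 1.333⁵ = 1.3317 × 4.20873 ≈ 5.605

5.605em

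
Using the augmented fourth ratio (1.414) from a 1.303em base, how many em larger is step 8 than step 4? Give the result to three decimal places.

Step 4: 1.303 × 1.414⁴ = 5.20885em
Step 8: 1.303 × 1.414⁸ = 20.82283em
Difference: 20.82283 − 5.20885 = 15.61398em

15.614em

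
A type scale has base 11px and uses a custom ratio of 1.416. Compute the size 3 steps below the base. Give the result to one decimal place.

3.9px

11.0 ÷ 1.416³ = 11.0 ÷ 2.83916 ≈ 3.87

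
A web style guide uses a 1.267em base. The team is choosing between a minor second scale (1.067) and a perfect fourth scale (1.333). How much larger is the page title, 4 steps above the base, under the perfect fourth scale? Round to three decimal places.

2.358em

Minor second: 1.267 × 1.067⁴ = 1.64223em
Perfect fourth: 1.267 × 1.333⁴ = 4.00034em
Difference: 4.00034 − 1.64223 = 2.35811em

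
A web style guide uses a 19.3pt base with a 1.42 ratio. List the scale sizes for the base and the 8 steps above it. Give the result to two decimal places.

19.30pt, 27.41pt, 38.92pt, 55.26pt, 78.47pt, 111.43pt, 158.23pt, 224.69pt, 319.05pt

Step 0: 19.3pt
Step 1: 19.3 × 1.42 = 27.41
Step 2: 19.3 × 1.42² = 38.92
Step 3: 19.3 × 1.42³ = 55.26
Step 4: 19.3 × 1.42⁴ = 78.47
Step 5: 19.3 × 1.42⁵ = 111.43
Step 6: 19.3 × 1.42⁶ = 158.23
Step 7: 19.3 × 1.42⁷ = 224.69
Step 8: 19.3 × 1.42⁸ = 319.05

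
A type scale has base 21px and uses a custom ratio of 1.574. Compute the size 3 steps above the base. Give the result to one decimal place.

81.9px

Each step on a modular scale multiplies by the ratio, so the size n steps from the base is base × ratioⁿ.
21.0 × 1.574³ = 21.0 × 3.89955 ≈ 81.89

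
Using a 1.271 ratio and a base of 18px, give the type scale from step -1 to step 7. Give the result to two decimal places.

14.16px, 18.00px, 22.88px, 29.08px, 36.96px, 46.97px, 59.70px, 75.88px, 96.45px

Step -1: 18.0 ÷ 1.271 = 14.16
Step 0: 18px
Step 1: 18.0 × 1.271 = 22.88
Step 2: 18.0 × 1.271² = 29.08
Step 3: 18.0 × 1.271³ = 36.96
Step 4: 18.0 × 1.271⁴ = 46.97
Step 5: 18.0 × 1.271⁵ = 59.70
Step 6: 18.0 × 1.271⁶ = 75.88
Step 7: 18.0 × 1.271⁷ = 96.45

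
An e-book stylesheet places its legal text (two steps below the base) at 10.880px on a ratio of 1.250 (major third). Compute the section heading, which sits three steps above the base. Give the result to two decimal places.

33.20px

10.880 × 1.250⁵ = 10.880 × 3.05176 ≈ 33.203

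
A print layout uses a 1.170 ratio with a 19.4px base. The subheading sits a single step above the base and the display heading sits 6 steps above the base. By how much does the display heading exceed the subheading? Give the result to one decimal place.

27.1px

Step 1: 19.4 × 1.170 = 22.698px
Step 6: 19.4 × 1.170⁶ = 49.764px
Difference: 49.764 − 22.698 = 27.066px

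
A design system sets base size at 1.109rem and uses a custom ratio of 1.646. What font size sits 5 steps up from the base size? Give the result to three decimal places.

13.399rem

A modular type scale is a geometric sequence: sizeₙ = base × rⁿ.
1.109 × 1.646⁵ = 1.109 × 12.08229 ≈ 13.399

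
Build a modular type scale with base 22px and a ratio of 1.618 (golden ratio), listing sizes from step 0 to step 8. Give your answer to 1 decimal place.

22.0px, 35.6px, 57.6px, 93.2px, 150.8px, 244.0px, 394.7px, 638.7px, 1033.4px

Step 0: 22px
Step 1: 22.0 × 1.618 = 35.6
Step 2: 22.0 × 1.618² = 57.6
Step 3: 22.0 × 1.618³ = 93.2
Step 4: 22.0 × 1.618⁴ = 150.8
Step 5: 22.0 × 1.618⁵ = 244.0
Step 6: 22.0 × 1.618⁶ = 394.7
Step 7: 22.0 × 1.618⁷ = 638.7
Step 8: 22.0 × 1.618⁸ = 1033.4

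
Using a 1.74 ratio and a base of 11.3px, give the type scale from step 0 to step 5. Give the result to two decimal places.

Step 0: 11.3px
Step 1: 11.3 × 1.74 = 19.66
Step 2: 11.3 × 1.74² = 34.21
Step 3: 11.3 × 1.74³ = 59.53
Step 4: 11.3 × 1.74⁴ = 103.58
Step 5: 11.3 × 1.74⁵ = 180.23

11.30px, 19.66px, 34.21px, 59.53px, 103.58px, 180.23px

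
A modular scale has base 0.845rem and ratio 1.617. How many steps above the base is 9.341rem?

5

1.617ⁿ = 9.341 / 0.845 = 11.0544
n = ln(11.0544) / ln(1.617) = 2.4028 / 0.4806 ≈ 5.00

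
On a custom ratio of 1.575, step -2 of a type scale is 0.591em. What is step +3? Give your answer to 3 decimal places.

0.591 × 1.575⁵ = 0.591 × 9.69176 ≈ 5.728

5.728em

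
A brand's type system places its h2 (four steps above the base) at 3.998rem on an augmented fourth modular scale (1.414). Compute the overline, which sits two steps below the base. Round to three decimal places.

3.998 ÷ 1.414⁶ = 3.998 ÷ 7.99275 ≈ 0.500

0.500rem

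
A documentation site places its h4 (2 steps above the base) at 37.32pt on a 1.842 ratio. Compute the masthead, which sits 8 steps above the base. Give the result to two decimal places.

Moving from step +2 to step +8 is 6 steps up, so multiply by r⁶.
37.32 × 1.842⁶ = 37.32 × 39.06050 ≈ 1457.738

1457.74pt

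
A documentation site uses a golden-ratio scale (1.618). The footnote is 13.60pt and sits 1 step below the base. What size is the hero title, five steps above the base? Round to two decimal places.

244.01pt

The gap is 5 − (-1) = 6 steps, so the factor is 1.618^6.
13.60 × 1.618⁶ = 13.60 × 17.94201 ≈ 244.011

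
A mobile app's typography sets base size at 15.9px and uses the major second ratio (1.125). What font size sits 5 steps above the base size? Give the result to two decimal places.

28.65px

A modular type scale is a geometric sequence: sizeₙ = base × rⁿ.
15.9 × 1.125⁵ = 15.9 × 1.80203 ≈ 28.65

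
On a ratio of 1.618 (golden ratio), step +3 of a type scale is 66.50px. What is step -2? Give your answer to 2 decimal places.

6.00px

66.50 ÷ 1.618⁵ = 66.50 ÷ 11.08901 ≈ 5.997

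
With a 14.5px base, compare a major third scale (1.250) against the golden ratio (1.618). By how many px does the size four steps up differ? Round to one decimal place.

64.0px

Major third: 14.5 × 1.250⁴ = 35.400px
Golden ratio: 14.5 × 1.618⁴ = 99.376px
Difference: 99.376 − 35.400 = 63.976px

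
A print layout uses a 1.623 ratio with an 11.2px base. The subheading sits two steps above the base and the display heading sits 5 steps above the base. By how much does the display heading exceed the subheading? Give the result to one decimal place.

Step 2: 11.2 × 1.623² = 29.502px
Step 5: 11.2 × 1.623⁵ = 126.128px
Difference: 126.128 − 29.502 = 96.626px

96.6px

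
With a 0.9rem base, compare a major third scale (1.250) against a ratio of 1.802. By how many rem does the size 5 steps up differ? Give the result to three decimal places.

14.354rem

Major third: 0.9 × 1.250⁵ = 2.74658rem
At 1.802: 0.9 × 1.802⁵ = 17.10080rem
Difference: 17.10080 − 2.74658 = 14.35422rem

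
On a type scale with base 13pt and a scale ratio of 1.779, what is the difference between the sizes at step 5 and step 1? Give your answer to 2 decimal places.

208.52pt

Step 1: 13.0 × 1.779 = 23.1270pt
Step 5: 13.0 × 1.779⁵ = 231.6451pt
Difference: 231.6451 − 23.1270 = 208.5181pt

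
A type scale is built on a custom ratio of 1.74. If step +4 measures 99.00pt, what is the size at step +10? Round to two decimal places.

Moving from step +4 to step +10 is 6 steps up, so multiply by r⁶.
99.00 × 1.74⁶ = 99.00 × 27.75208 ≈ 2747.456

2747.46pt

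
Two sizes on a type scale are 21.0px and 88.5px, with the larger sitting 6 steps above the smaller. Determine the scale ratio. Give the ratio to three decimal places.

The ratio satisfies 21.0 × r⁶ = 88.5, so r = (88.5 / 21.0)^(1/6).
r = 4.2143^(1/6) ≈ 1.2709

1.271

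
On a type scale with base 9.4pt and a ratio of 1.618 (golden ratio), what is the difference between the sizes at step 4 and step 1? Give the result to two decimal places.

49.21pt

Step 1: 9.4 × 1.618 = 15.2092pt
Step 4: 9.4 × 1.618⁴ = 64.4231pt
Difference: 64.4231 − 15.2092 = 49.2139pt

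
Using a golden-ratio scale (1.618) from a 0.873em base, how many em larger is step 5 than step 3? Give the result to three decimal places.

5.983em

Step 3: 0.873 × 1.618³ = 3.69785em
Step 5: 0.873 × 1.618⁵ = 9.68070em
Difference: 9.68070 − 3.69785 = 5.98285em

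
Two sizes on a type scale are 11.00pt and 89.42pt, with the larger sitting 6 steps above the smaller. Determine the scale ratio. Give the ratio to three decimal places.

1.418

r⁶ = 89.42 / 11.00, so r = (89.42/11.00)^(1/6).
r = 8.1291^(1/6) ≈ 1.4180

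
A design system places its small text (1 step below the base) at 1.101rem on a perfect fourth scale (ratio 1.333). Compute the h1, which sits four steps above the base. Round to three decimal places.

1.101 × 1.333⁵ = 1.101 × 4.20873 ≈ 4.634

4.634rem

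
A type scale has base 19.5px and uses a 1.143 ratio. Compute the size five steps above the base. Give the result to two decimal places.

19.5 × 1.143⁵ = 19.5 × 1.95088 ≈ 38.04

38.04px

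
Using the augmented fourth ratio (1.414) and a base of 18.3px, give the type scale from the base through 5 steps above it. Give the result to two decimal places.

18.30px, 25.88px, 36.59px, 51.74px, 73.16px, 103.44px

Step 0: 18.3px
Step 1: 18.3 × 1.414 = 25.88
Step 2: 18.3 × 1.414² = 36.59
Step 3: 18.3 × 1.414³ = 51.74
Step 4: 18.3 × 1.414⁴ = 73.16
Step 5: 18.3 × 1.414⁵ = 103.44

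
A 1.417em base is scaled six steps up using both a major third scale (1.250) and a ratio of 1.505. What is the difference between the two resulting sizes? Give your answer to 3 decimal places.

Major third: 1.417 × 1.250⁶ = 5.40543em
At 1.505: 1.417 × 1.505⁶ = 16.46603em
Difference: 16.46603 − 5.40543 = 11.06060em

11.061em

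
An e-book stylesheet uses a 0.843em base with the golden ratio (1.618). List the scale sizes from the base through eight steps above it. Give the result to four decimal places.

0.8430em, 1.3640em, 2.2069em, 3.5708em, 5.7775em, 9.3480em, 15.1251em, 24.4724em, 39.5964em

Step 0: 0.843em
Step 1: 0.843 × 1.618 = 1.3640
Step 2: 0.843 × 1.618² = 2.2069
Step 3: 0.843 × 1.618³ = 3.5708
Step 4: 0.843 × 1.618⁴ = 5.7775
Step 5: 0.843 × 1.618⁵ = 9.3480
Step 6: 0.843 × 1.618⁶ = 15.1251
Step 7: 0.843 × 1.618⁷ = 24.4724
Step 8: 0.843 × 1.618⁸ = 39.5964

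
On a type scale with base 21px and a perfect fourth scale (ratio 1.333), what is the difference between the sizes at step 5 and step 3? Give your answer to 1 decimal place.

Step 3: 21.0 × 1.333³ = 49.740px
Step 5: 21.0 × 1.333⁵ = 88.383px
Difference: 88.383 − 49.740 = 38.643px

38.6px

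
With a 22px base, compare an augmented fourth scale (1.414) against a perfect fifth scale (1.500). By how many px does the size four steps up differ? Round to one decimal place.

Augmented fourth: 22.0 × 1.414⁴ = 87.947px
Perfect fifth: 22.0 × 1.500⁴ = 111.375px
Difference: 111.375 − 87.947 = 23.428px

23.4px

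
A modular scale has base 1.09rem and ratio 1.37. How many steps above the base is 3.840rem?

4

1.37ⁿ = 3.840 / 1.09 = 3.5229
n = ln(3.5229) / ln(1.37) = 1.2593 / 0.3148 ≈ 4.00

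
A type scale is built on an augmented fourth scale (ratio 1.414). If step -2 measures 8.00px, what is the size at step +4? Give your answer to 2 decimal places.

8.00 × 1.414⁶ = 8.00 × 7.99275 ≈ 63.942

63.94px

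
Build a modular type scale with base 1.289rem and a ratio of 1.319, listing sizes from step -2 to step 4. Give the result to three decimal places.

0.741rem, 0.977rem, 1.289rem, 1.700rem, 2.243rem, 2.958rem, 3.902rem

Step -2: 1.289 ÷ 1.319² = 0.741
Step -1: 1.289 ÷ 1.319 = 0.977
Step 0: 1.289rem
Step 1: 1.289 × 1.319 = 1.700
Step 2: 1.289 × 1.319² = 2.243
Step 3: 1.289 × 1.319³ = 2.958
Step 4: 1.289 × 1.319⁴ = 3.902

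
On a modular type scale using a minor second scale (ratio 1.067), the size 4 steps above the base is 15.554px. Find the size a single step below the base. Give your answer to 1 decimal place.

The gap is -1 − (4) = -5 steps, so the factor is 1.067^-5.
15.554 ÷ 1.067⁵ = 15.554 ÷ 1.38300 ≈ 11.247

11.2px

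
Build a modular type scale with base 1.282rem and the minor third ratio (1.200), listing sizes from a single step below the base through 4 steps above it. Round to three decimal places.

1.068rem, 1.282rem, 1.538rem, 1.846rem, 2.215rem, 2.658rem

Step -1: 1.282 ÷ 1.200 = 1.068
Step 0: 1.282rem
Step 1: 1.282 × 1.200 = 1.538
Step 2: 1.282 × 1.200² = 1.846
Step 3: 1.282 × 1.200³ = 2.215
Step 4: 1.282 × 1.200⁴ = 2.658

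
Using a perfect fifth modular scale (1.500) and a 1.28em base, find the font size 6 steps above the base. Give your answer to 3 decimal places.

A modular type scale is a geometric sequence: sizeₙ = base × rⁿ.
1.28 × 1.500⁶ = 1.28 × 11.39062 ≈ 14.580

14.580em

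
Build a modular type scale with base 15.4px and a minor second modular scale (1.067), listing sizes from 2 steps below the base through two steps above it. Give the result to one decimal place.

13.5px, 14.4px, 15.4px, 16.4px, 17.5px

Step -2: 15.4 ÷ 1.067² = 13.5
Step -1: 15.4 ÷ 1.067 = 14.4
Step 0: 15.4px
Step 1: 15.4 × 1.067 = 16.4
Step 2: 15.4 × 1.067² = 17.5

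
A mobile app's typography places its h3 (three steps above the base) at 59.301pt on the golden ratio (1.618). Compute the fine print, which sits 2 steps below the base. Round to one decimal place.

5.3pt

59.301 ÷ 1.618⁵ = 59.301 ÷ 11.08901 ≈ 5.348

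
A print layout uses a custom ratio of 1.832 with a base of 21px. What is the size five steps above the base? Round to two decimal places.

433.36px

21.0 × 1.832⁵ = 21.0 × 20.63609 ≈ 433.36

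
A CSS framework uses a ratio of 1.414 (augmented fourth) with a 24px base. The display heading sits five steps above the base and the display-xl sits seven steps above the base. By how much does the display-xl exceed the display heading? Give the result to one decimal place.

135.6px

Step 5: 24.0 × 1.414⁵ = 135.662px
Step 7: 24.0 × 1.414⁷ = 271.242px
Difference: 271.242 − 135.662 = 135.580px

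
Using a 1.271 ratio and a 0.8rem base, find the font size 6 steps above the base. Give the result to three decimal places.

3.373rem

Each step on a modular scale multiplies by the ratio, so the size n steps from the base is base × ratioⁿ.
0.8 × 1.271⁶ = 0.8 × 4.21573 ≈ 3.373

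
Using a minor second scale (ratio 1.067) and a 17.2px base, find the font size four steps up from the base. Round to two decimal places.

A modular type scale is a geometric sequence: sizeₙ = base × rⁿ.
17.2 × 1.067⁴ = 17.2 × 1.29616 ≈ 22.29

22.29px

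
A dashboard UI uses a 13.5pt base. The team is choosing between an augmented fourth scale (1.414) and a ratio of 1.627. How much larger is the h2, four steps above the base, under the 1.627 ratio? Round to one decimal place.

Augmented fourth: 13.5 × 1.414⁴ = 53.967pt
At 1.627: 13.5 × 1.627⁴ = 94.598pt
Difference: 94.598 − 53.967 = 40.631pt

40.6pt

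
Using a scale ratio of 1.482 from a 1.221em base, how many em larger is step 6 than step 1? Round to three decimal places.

11.127em

Step 1: 1.221 × 1.482 = 1.80952em
Step 6: 1.221 × 1.482⁶ = 12.93615em
Difference: 12.93615 − 1.80952 = 11.12663em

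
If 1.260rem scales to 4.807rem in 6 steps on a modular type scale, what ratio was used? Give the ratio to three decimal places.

The ratio satisfies 1.260 × r⁶ = 4.807, so r = (4.807 / 1.260)^(1/6).
r = 3.8151^(1/6) ≈ 1.2500

1.250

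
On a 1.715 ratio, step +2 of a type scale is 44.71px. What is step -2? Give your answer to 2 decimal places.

5.17px

The gap is -2 − (2) = -4 steps, so the factor is 1.715^-4.
44.71 ÷ 1.715⁴ = 44.71 ÷ 8.65080 ≈ 5.168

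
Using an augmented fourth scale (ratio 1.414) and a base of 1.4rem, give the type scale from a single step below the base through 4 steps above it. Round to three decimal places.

0.990rem, 1.400rem, 1.980rem, 2.799rem, 3.958rem, 5.597rem

Step -1: 1.4 ÷ 1.414 = 0.990
Step 0: 1.4rem
Step 1: 1.4 × 1.414 = 1.980
Step 2: 1.4 × 1.414² = 2.799
Step 3: 1.4 × 1.414³ = 3.958
Step 4: 1.4 × 1.414⁴ = 5.597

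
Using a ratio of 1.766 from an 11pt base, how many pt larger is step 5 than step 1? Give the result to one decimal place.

169.5pt

Step 1: 11.0 × 1.766 = 19.426pt
Step 5: 11.0 × 1.766⁵ = 188.950pt
Difference: 188.950 − 19.426 = 169.524pt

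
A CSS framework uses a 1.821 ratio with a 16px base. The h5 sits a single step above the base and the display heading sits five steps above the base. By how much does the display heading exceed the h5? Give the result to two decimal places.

291.25px

Step 1: 16.0 × 1.821 = 29.1360px
Step 5: 16.0 × 1.821⁵ = 320.3832px
Difference: 320.3832 − 29.1360 = 291.2472px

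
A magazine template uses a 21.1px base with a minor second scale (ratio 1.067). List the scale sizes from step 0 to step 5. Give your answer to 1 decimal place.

21.1px, 22.5px, 24.0px, 25.6px, 27.3px, 29.2px

Step 0: 21.1px
Step 1: 21.1 × 1.067 = 22.5
Step 2: 21.1 × 1.067² = 24.0
Step 3: 21.1 × 1.067³ = 25.6
Step 4: 21.1 × 1.067⁴ = 27.3
Step 5: 21.1 × 1.067⁵ = 29.2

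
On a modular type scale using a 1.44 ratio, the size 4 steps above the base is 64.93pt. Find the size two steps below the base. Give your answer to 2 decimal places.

7.28pt

Moving from step +4 to step -2 is 6 steps down, so divide by r⁶.
64.93 ÷ 1.44⁶ = 64.93 ÷ 8.91610 ≈ 7.282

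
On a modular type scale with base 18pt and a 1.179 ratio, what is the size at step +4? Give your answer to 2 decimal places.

A modular type scale is a geometric sequence: sizeₙ = base × rⁿ.
18.0 × 1.179⁴ = 18.0 × 1.93221 ≈ 34.78

34.78pt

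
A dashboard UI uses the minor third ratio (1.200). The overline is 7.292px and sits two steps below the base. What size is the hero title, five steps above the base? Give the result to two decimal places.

7.292 × 1.200⁷ = 7.292 × 3.58318 ≈ 26.129

26.13px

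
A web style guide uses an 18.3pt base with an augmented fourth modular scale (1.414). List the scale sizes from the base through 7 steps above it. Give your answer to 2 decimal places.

Step 0: 18.3pt
Step 1: 18.3 × 1.414 = 25.88
Step 2: 18.3 × 1.414² = 36.59
Step 3: 18.3 × 1.414³ = 51.74
Step 4: 18.3 × 1.414⁴ = 73.16
Step 5: 18.3 × 1.414⁵ = 103.44
Step 6: 18.3 × 1.414⁶ = 146.27
Step 7: 18.3 × 1.414⁷ = 206.82

18.30pt, 25.88pt, 36.59pt, 51.74pt, 73.16pt, 103.44pt, 146.27pt, 206.82pt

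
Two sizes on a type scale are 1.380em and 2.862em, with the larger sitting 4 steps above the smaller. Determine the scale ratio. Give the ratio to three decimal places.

1.200

r⁴ = 2.862 / 1.380, so r = (2.862/1.380)^(1/4).
r = 2.0739^(1/4) ≈ 1.2000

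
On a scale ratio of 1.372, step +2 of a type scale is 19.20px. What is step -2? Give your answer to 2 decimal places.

19.20 ÷ 1.372⁴ = 19.20 ÷ 3.54337 ≈ 5.419

5.42px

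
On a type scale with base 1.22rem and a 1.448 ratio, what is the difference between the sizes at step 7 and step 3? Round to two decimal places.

12.58rem

Step 3: 1.22 × 1.448³ = 3.7040rem
Step 7: 1.22 × 1.448⁷ = 16.2832rem
Difference: 16.2832 − 3.7040 = 12.5792rem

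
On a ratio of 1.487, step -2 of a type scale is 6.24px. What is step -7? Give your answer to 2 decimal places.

6.24 ÷ 1.487⁵ = 6.24 ÷ 7.27034 ≈ 0.858

0.86px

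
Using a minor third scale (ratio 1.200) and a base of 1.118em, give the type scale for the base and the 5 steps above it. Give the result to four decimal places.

Step 0: 1.118em
Step 1: 1.118 × 1.200 = 1.3416
Step 2: 1.118 × 1.200² = 1.6099
Step 3: 1.118 × 1.200³ = 1.9319
Step 4: 1.118 × 1.200⁴ = 2.3183
Step 5: 1.118 × 1.200⁵ = 2.7819

1.1180em, 1.3416em, 1.6099em, 1.9319em, 2.3183em, 2.7819em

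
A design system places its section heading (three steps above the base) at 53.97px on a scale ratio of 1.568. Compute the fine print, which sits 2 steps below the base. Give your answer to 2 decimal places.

53.97 ÷ 1.568⁵ = 53.97 ÷ 9.47830 ≈ 5.694

5.69px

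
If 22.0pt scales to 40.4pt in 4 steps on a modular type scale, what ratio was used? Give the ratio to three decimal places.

r⁴ = 40.4 / 22.0, so r = (40.4/22.0)^(1/4).
r = 1.8364^(1/4) ≈ 1.1641

1.164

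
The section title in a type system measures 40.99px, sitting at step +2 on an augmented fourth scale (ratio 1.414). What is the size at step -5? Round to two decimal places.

40.99 ÷ 1.414⁷ = 40.99 ÷ 11.30175 ≈ 3.627

3.63px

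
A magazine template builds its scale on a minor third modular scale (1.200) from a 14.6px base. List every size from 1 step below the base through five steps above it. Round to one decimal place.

Step -1: 14.6 ÷ 1.200 = 12.2
Step 0: 14.6px
Step 1: 14.6 × 1.200 = 17.5
Step 2: 14.6 × 1.200² = 21.0
Step 3: 14.6 × 1.200³ = 25.2
Step 4: 14.6 × 1.200⁴ = 30.3
Step 5: 14.6 × 1.200⁵ = 36.3

12.2px, 14.6px, 17.5px, 21.0px, 25.2px, 30.3px, 36.3px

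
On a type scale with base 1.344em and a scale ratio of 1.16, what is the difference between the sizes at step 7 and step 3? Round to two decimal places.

Step 3: 1.344 × 1.16³ = 2.0978em
Step 7: 1.344 × 1.16⁷ = 3.7984em
Difference: 3.7984 − 2.0978 = 1.7006em

1.70em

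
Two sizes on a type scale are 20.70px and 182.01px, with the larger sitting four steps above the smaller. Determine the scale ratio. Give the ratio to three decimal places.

1.722

The ratio satisfies 20.70 × r⁴ = 182.01, so r = (182.01 / 20.70)^(1/4).
r = 8.7928^(1/4) ≈ 1.7220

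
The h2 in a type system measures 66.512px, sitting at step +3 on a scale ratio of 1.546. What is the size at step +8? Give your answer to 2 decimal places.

The gap is 8 − (3) = 5 steps, so the factor is 1.546^5.
66.512 × 1.546⁵ = 66.512 × 8.83176 ≈ 587.418

587.42px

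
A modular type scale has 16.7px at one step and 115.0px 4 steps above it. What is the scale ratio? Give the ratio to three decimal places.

1.620

r⁴ = 115.0 / 16.7, so r = (115.0/16.7)^(1/4).
r = 6.8862^(1/4) ≈ 1.6199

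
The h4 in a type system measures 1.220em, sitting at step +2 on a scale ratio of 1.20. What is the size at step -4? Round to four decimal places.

Moving from step +2 to step -4 is 6 steps down, so divide by r⁶.
1.220 ÷ 1.20⁶ = 1.220 ÷ 2.98598 ≈ 0.4086

0.4086em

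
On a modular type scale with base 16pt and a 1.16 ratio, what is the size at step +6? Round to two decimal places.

Every step multiplies by the scale ratio.
16.0 × 1.16⁶ = 16.0 × 2.43640 ≈ 38.98

38.98pt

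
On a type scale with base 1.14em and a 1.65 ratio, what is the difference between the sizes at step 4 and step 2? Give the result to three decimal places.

Step 2: 1.14 × 1.65² = 3.10365em
Step 4: 1.14 × 1.65⁴ = 8.44969em
Difference: 8.44969 − 3.10365 = 5.34604em

5.346em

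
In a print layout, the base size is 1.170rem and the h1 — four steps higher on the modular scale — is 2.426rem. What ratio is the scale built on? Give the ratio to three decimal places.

1.200

The ratio satisfies 1.170 × r⁴ = 2.426, so r = (2.426 / 1.170)^(1/4).
r = 2.0735^(1/4) ≈ 1.2000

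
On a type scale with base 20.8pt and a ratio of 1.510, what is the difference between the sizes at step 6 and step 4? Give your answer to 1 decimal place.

138.4pt

Step 4: 20.8 × 1.510⁴ = 108.136pt
Step 6: 20.8 × 1.510⁶ = 246.561pt
Difference: 246.561 − 108.136 = 138.425pt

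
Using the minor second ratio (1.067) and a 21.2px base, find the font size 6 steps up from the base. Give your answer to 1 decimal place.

31.3px

Each step on a modular scale multiplies by the ratio, so the size n steps from the base is base × ratioⁿ.
21.2 × 1.067⁶ = 21.2 × 1.47566 ≈ 31.28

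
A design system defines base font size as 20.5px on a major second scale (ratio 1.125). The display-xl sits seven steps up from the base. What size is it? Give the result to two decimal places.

Each step on a modular scale multiplies by the ratio, so the size n steps from the base is base × ratioⁿ.
20.5 × 1.125⁷ = 20.5 × 2.28070 ≈ 46.75

46.75px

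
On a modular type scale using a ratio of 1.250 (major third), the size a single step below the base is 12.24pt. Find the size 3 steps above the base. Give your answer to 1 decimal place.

29.9pt

12.24 × 1.250⁴ = 12.24 × 2.44141 ≈ 29.883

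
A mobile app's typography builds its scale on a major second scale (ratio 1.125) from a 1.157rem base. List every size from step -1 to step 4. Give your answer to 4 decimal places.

Step -1: 1.157 ÷ 1.125 = 1.0284
Step 0: 1.157rem
Step 1: 1.157 × 1.125 = 1.3016
Step 2: 1.157 × 1.125² = 1.4643
Step 3: 1.157 × 1.125³ = 1.6474
Step 4: 1.157 × 1.125⁴ = 1.8533

1.0284rem, 1.1570rem, 1.3016rem, 1.4643rem, 1.6474rem, 1.8533rem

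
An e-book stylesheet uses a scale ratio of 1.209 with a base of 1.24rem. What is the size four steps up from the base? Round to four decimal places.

1.24 × 1.209⁴ = 1.24 × 2.13651 ≈ 2.6493

2.6493rem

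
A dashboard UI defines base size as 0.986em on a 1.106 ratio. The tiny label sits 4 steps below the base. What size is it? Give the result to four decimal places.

0.6590em

0.986 ÷ 1.106⁴ = 0.986 ÷ 1.49631 ≈ 0.6590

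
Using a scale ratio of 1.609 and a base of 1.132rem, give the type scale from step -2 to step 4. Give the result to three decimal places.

Step -2: 1.132 ÷ 1.609² = 0.437
Step -1: 1.132 ÷ 1.609 = 0.704
Step 0: 1.132rem
Step 1: 1.132 × 1.609 = 1.821
Step 2: 1.132 × 1.609² = 2.931
Step 3: 1.132 × 1.609³ = 4.715
Step 4: 1.132 × 1.609⁴ = 7.587

0.437rem, 0.704rem, 1.132rem, 1.821rem, 2.931rem, 4.715rem, 7.587rem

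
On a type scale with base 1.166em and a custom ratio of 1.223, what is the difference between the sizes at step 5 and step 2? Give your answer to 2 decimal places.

Step 2: 1.166 × 1.223² = 1.7440em
Step 5: 1.166 × 1.223⁵ = 3.1903em
Difference: 3.1903 − 1.7440 = 1.4463em

1.45em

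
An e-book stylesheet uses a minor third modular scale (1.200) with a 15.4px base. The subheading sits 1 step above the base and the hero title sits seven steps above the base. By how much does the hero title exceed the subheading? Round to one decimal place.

36.7px

Step 1: 15.4 × 1.200 = 18.480px
Step 7: 15.4 × 1.200⁷ = 55.181px
Difference: 55.181 − 18.480 = 36.701px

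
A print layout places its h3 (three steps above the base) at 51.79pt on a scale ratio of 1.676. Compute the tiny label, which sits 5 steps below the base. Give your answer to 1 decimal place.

0.8pt

Moving from step +3 to step -5 is 8 steps down, so divide by r⁸.
51.79 ÷ 1.676⁸ = 51.79 ÷ 62.25756 ≈ 0.832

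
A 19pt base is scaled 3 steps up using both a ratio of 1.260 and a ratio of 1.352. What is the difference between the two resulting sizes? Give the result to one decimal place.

8.9pt

At 1.260: 19.0 × 1.260³ = 38.007pt
At 1.352: 19.0 × 1.352³ = 46.955pt
Difference: 46.955 − 38.007 = 8.948pt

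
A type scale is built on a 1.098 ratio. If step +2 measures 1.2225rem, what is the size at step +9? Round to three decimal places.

2.352rem

1.2225 × 1.098⁷ = 1.2225 × 1.92405 ≈ 2.352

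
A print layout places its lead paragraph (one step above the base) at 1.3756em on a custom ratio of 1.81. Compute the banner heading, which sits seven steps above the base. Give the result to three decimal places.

48.369em

1.3756 × 1.81⁶ = 1.3756 × 35.16183 ≈ 48.369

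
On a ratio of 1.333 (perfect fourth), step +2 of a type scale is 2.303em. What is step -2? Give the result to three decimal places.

0.729em

Moving from step +2 to step -2 is 4 steps down, so divide by r⁴.
2.303 ÷ 1.333⁴ = 2.303 ÷ 3.15733 ≈ 0.729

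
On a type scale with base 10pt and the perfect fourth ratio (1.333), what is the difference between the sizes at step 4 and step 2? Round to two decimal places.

13.80pt

Step 2: 10.0 × 1.333² = 17.7689pt
Step 4: 10.0 × 1.333⁴ = 31.5733pt
Difference: 31.5733 − 17.7689 = 13.8044pt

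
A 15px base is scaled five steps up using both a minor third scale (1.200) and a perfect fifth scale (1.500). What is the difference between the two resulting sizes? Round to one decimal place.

Minor third: 15.0 × 1.200⁵ = 37.325px
Perfect fifth: 15.0 × 1.500⁵ = 113.906px
Difference: 113.906 − 37.325 = 76.581px

76.6px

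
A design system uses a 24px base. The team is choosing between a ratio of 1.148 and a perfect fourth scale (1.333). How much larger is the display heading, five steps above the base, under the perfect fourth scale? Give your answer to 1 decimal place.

53.2px

At 1.148: 24.0 × 1.148⁵ = 47.854px
Perfect fourth: 24.0 × 1.333⁵ = 101.009px
Difference: 101.009 − 47.854 = 53.155px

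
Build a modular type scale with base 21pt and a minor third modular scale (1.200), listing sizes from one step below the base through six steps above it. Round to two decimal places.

Step -1: 21.0 ÷ 1.200 = 17.50
Step 0: 21pt
Step 1: 21.0 × 1.200 = 25.20
Step 2: 21.0 × 1.200² = 30.24
Step 3: 21.0 × 1.200³ = 36.29
Step 4: 21.0 × 1.200⁴ = 43.55
Step 5: 21.0 × 1.200⁵ = 52.25
Step 6: 21.0 × 1.200⁶ = 62.71

17.50pt, 21.00pt, 25.20pt, 30.24pt, 36.29pt, 43.55pt, 52.25pt, 62.71pt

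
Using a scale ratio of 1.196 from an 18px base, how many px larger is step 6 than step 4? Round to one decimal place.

15.9px

Step 4: 18.0 × 1.196⁴ = 36.830px
Step 6: 18.0 × 1.196⁶ = 52.682px
Difference: 52.682 − 36.830 = 15.852px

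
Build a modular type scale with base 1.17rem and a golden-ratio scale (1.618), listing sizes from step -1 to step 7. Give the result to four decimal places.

0.7231rem, 1.1700rem, 1.8931rem, 3.0630rem, 4.9559rem, 8.0186rem, 12.9741rem, 20.9922rem, 33.9653rem

Step -1: 1.17 ÷ 1.618 = 0.7231
Step 0: 1.17rem
Step 1: 1.17 × 1.618 = 1.8931
Step 2: 1.17 × 1.618² = 3.0630
Step 3: 1.17 × 1.618³ = 4.9559
Step 4: 1.17 × 1.618⁴ = 8.0186
Step 5: 1.17 × 1.618⁵ = 12.9741
Step 6: 1.17 × 1.618⁶ = 20.9922
Step 7: 1.17 × 1.618⁷ = 33.9653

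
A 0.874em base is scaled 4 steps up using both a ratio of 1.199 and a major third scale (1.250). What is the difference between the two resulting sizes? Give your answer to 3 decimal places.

At 1.199: 0.874 × 1.199⁴ = 1.80629em
Major third: 0.874 × 1.250⁴ = 2.13379em
Difference: 2.13379 − 1.80629 = 0.32750em

0.327em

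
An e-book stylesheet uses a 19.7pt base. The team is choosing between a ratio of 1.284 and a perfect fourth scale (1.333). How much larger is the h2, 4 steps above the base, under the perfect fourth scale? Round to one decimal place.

8.7pt

At 1.284: 19.7 × 1.284⁴ = 53.546pt
Perfect fourth: 19.7 × 1.333⁴ = 62.199pt
Difference: 62.199 − 53.546 = 8.653pt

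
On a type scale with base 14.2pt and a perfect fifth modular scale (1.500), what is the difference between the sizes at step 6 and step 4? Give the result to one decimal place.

89.9pt

Step 4: 14.2 × 1.500⁴ = 71.888pt
Step 6: 14.2 × 1.500⁶ = 161.747pt
Difference: 161.747 − 71.888 = 89.859pt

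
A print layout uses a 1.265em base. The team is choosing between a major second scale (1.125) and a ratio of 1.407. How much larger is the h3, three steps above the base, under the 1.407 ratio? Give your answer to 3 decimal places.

1.722em

Major second: 1.265 × 1.125³ = 1.80114em
At 1.407: 1.265 × 1.407³ = 3.52349em
Difference: 3.52349 − 1.80114 = 1.72235em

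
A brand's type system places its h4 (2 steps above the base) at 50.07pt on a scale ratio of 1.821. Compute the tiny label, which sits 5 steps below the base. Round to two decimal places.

50.07 ÷ 1.821⁷ = 50.07 ÷ 66.40024 ≈ 0.754

0.75pt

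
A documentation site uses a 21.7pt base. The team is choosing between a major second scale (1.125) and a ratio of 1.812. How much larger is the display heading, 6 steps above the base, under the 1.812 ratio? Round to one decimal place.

724.1pt

Major second: 21.7 × 1.125⁶ = 43.992pt
At 1.812: 21.7 × 1.812⁶ = 768.084pt
Difference: 768.084 − 43.992 = 724.092pt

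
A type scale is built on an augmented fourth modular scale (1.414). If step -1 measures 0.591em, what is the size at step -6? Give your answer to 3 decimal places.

0.591 ÷ 1.414⁵ = 0.591 ÷ 5.65258 ≈ 0.105

0.105em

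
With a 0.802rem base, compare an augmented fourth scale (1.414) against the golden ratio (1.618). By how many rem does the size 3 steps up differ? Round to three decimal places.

Augmented fourth: 0.802 × 1.414³ = 2.26737rem
Golden ratio: 0.802 × 1.618³ = 3.39711rem
Difference: 3.39711 − 2.26737 = 1.12974rem

1.130rem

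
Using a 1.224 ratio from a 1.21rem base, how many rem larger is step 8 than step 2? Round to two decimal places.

4.28rem

Step 2: 1.21 × 1.224² = 1.8128rem
Step 8: 1.21 × 1.224⁸ = 6.0959rem
Difference: 6.0959 − 1.8128 = 4.2831rem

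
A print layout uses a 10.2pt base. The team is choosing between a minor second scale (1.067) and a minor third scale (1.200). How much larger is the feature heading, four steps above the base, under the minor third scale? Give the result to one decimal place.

7.9pt

Minor second: 10.2 × 1.067⁴ = 13.221pt
Minor third: 10.2 × 1.200⁴ = 21.151pt
Difference: 21.151 − 13.221 = 7.930pt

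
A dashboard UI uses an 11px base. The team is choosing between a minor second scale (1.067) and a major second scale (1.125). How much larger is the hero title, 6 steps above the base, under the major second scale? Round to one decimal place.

Minor second: 11.0 × 1.067⁶ = 16.232px
Major second: 11.0 × 1.125⁶ = 22.300px
Difference: 22.300 − 16.232 = 6.068px

6.1px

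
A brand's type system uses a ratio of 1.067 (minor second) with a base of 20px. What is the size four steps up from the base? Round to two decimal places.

Every step multiplies by the scale ratio.
20.0 × 1.067⁴ = 20.0 × 1.29616 ≈ 25.92

25.92px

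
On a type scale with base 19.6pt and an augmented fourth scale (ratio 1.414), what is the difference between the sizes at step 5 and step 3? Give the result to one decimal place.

55.4pt

Step 3: 19.6 × 1.414³ = 55.412pt
Step 5: 19.6 × 1.414⁵ = 110.791pt
Difference: 110.791 − 55.412 = 55.379pt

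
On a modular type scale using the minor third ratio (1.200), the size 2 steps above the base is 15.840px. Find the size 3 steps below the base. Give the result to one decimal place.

6.4px

15.840 ÷ 1.200⁵ = 15.840 ÷ 2.48832 ≈ 6.366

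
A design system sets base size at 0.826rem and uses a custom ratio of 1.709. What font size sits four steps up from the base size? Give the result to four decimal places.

7.0461rem

Every step multiplies by the scale ratio.
0.826 × 1.709⁴ = 0.826 × 8.53038 ≈ 7.0461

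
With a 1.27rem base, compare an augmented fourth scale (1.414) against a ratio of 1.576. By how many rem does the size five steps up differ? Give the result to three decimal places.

Augmented fourth: 1.27 × 1.414⁵ = 7.17878rem
At 1.576: 1.27 × 1.576⁵ = 12.34766rem
Difference: 12.34766 − 7.17878 = 5.16888rem

5.169rem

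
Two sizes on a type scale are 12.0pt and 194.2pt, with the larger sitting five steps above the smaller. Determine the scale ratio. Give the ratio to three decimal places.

1.745

r⁵ = 194.2 / 12.0, so r = (194.2/12.0)^(1/5).
r = 16.1833^(1/5) ≈ 1.7451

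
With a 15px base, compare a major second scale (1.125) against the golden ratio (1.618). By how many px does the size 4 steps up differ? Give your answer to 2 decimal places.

78.78px

Major second: 15.0 × 1.125⁴ = 24.0271px
Golden ratio: 15.0 × 1.618⁴ = 102.8029px
Difference: 102.8029 − 24.0271 = 78.7758px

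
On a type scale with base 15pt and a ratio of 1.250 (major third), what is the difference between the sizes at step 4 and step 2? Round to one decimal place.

Step 2: 15.0 × 1.250² = 23.438pt
Step 4: 15.0 × 1.250⁴ = 36.621pt
Difference: 36.621 − 23.438 = 13.183pt

13.2pt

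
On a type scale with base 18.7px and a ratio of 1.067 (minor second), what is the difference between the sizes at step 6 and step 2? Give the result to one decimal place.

6.3px

Step 2: 18.7 × 1.067² = 21.290px
Step 6: 18.7 × 1.067⁶ = 27.595px
Difference: 27.595 − 21.290 = 6.305px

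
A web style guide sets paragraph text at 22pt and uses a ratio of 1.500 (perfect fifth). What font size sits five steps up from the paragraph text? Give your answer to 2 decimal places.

167.06pt

A modular type scale is a geometric sequence: sizeₙ = base × rⁿ.
22.0 × 1.500⁵ = 22.0 × 7.59375 ≈ 167.06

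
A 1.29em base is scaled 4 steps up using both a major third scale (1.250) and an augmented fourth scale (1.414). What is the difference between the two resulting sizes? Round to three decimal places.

2.007em

Major third: 1.29 × 1.250⁴ = 3.14941em
Augmented fourth: 1.29 × 1.414⁴ = 5.15688em
Difference: 5.15688 − 3.14941 = 2.00747em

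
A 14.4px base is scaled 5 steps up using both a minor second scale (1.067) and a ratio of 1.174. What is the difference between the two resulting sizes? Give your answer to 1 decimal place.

Minor second: 14.4 × 1.067⁵ = 19.915px
At 1.174: 14.4 × 1.174⁵ = 32.115px
Difference: 32.115 − 19.915 = 12.200px

12.2px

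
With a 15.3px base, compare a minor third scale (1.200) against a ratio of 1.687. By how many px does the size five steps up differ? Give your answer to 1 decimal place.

171.0px

Minor third: 15.3 × 1.200⁵ = 38.071px
At 1.687: 15.3 × 1.687⁵ = 209.058px
Difference: 209.058 − 38.071 = 170.987px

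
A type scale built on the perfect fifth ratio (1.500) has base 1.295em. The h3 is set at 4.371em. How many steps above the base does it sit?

3

1.500ⁿ = 4.371 / 1.295 = 3.3753
n = ln(3.3753) / ln(1.500) = 1.2165 / 0.4055 ≈ 3.00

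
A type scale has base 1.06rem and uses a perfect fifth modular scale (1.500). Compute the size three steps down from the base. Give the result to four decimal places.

Each step on a modular scale multiplies by the ratio, so the size n steps from the base is base × ratioⁿ.
1.06 ÷ 1.500³ = 1.06 ÷ 3.37500 ≈ 0.3141

0.3141rem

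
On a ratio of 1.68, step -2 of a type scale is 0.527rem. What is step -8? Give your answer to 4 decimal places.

0.0234rem

Moving from step -2 to step -8 is 6 steps down, so divide by r⁶.
0.527 ÷ 1.68⁶ = 0.527 ÷ 22.48307 ≈ 0.0234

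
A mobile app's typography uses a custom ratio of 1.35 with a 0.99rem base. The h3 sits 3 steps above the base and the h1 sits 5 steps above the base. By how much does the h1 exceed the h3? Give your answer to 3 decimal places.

2.003rem

Step 3: 0.99 × 1.35³ = 2.43577rem
Step 5: 0.99 × 1.35⁵ = 4.43919rem
Difference: 4.43919 − 2.43577 = 2.00342rem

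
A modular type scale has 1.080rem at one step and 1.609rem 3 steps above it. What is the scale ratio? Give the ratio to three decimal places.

The ratio satisfies 1.080 × r³ = 1.609, so r = (1.609 / 1.080)^(1/3).
r = 1.4898^(1/3) ≈ 1.1421

1.142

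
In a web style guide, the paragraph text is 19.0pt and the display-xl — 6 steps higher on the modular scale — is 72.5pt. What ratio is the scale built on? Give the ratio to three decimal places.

The ratio satisfies 19.0 × r⁶ = 72.5, so r = (72.5 / 19.0)^(1/6).
r = 3.8158^(1/6) ≈ 1.2501

1.250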